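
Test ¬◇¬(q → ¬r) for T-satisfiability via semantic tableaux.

Yes, satisfiable

1. ¬◇¬(q → ¬r), w0
2. q → ¬r, w0   [¬◇-rule on 1 via w0Rw0]
3. ¬r, w0   [→-rule on 2 (branches; this branch)]
Accessibility: w0Rw0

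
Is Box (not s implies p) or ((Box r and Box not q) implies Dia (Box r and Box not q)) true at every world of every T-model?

Tableau for the negation not (Box (not s implies p) or ((Box r and Box not q) implies Dia (Box r and Box not q))):
1. not (Box (not s implies p) or ((Box r and Box not q) implies Dia (Box r and Box not q))), w0
2. not Box (not s implies p), w0
3. not ((Box r and Box not q) implies Dia (Box r and Box not q)), w0
4. Box r and Box not q, w0
5. not Dia (Box r and Box not q), w0
6. Box r, w0
7. Box not q, w0
8. not (Box r and Box not q), w0
9. r, w0
10. not q, w0
11. not Box not q, w0
12. not (not s implies p), w1
13. not s, w1
14. not p, w1
15. not (Box r and Box not q), w1
16. r, w1
17. not q, w1
18. not Box not q, w1
19. q, w2
20. not (Box r and Box not q), w2
21. r, w2
22. not q, w2
Accessibility: w0Rw0, w0Rw1, w0Rw2, w1Rw1, w2Rw2
Branch closes: q and not q both at w2.
All branches of the negation close; one closing branch shown above.

Yes, valid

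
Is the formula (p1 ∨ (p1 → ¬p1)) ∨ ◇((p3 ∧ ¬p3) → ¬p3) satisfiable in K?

Satisfiable (open branch found)

1. (p1 ∨ (p1 → ¬p1)) ∨ ◇((p3 ∧ ¬p3) → ¬p3), w0
2. ◇((p3 ∧ ¬p3) → ¬p3), w0   [∨-rule on 1 (branches; this branch)]
3. (p3 ∧ ¬p3) → ¬p3, w1   [◇-rule on 2: fresh world w1, w0Rw1]
4. ¬p3, w1   [→-rule on 3 (branches; this branch)]
Accessibility: w0Rw1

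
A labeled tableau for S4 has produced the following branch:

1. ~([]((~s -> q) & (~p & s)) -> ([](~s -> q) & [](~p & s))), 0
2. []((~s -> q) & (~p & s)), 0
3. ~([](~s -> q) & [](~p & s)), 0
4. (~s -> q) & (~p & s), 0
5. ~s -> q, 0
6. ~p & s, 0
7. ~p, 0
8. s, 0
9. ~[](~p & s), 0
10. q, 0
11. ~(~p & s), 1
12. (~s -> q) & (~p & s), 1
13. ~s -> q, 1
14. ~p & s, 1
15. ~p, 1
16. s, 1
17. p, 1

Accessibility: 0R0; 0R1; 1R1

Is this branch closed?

Yes, closed

Both p and ~p appear at 1.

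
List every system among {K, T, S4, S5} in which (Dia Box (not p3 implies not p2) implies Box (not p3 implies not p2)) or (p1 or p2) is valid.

S5

S5-tableau for the negation not ((Dia Box (not p3 implies not p2) implies Box (not p3 implies not p2)) or (p1 or p2)):
1. not ((Dia Box (not p3 implies not p2) implies Box (not p3 implies not p2)) or (p1 or p2)), w0
2. not (Dia Box (not p3 implies not p2) implies Box (not p3 implies not p2)), w0
3. not (p1 or p2), w0
4. Dia Box (not p3 implies not p2), w0
5. not Box (not p3 implies not p2), w0
6. not p1, w0
7. not p2, w0
8. Box (not p3 implies not p2), w1
9. not p3 implies not p2, w0
10. not p3 implies not p2, w1
11. not p2, w1
12. not (not p3 implies not p2), w2
13. not p3, w2
14. p2, w2
15. not p3 implies not p2, w2
16. not p2, w2
Accessibility: w0Rw0, w0Rw1, w0Rw2, w1Rw0, w1Rw1, w1Rw2, w2Rw0, w2Rw1, w2Rw2
Branch closes: p2 and not p2 both at w2.
Every branch closes (one shown): valid in S5.
S4-tableau for the negation not ((Dia Box (not p3 implies not p2) implies Box (not p3 implies not p2)) or (p1 or p2)):
1. not ((Dia Box (not p3 implies not p2) implies Box (not p3 implies not p2)) or (p1 or p2)), w0
2. not (Dia Box (not p3 implies not p2) implies Box (not p3 implies not p2)), w0
3. not (p1 or p2), w0
4. Dia Box (not p3 implies not p2), w0
5. not Box (not p3 implies not p2), w0
6. not p1, w0
7. not p2, w0
8. Box (not p3 implies not p2), w1
9. not p3 implies not p2, w1
10. not p2, w1
11. not (not p3 implies not p2), w2
12. not p3, w2
13. p2, w2
Accessibility: w0Rw0, w0Rw1, w0Rw2, w1Rw1, w2Rw2
Complete open branch: countermodel on an S4-frame, so not valid in S4, nor in K, T (the same frame is also a K-frame and a T-frame).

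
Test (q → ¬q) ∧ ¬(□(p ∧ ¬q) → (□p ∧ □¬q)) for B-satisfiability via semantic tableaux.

No, unsatisfiable

1. (q → ¬q) ∧ ¬(□(p ∧ ¬q) → (□p ∧ □¬q)), u
2. q → ¬q, u
3. ¬(□(p ∧ ¬q) → (□p ∧ □¬q)), u
4. □(p ∧ ¬q), u
5. ¬(□p ∧ □¬q), u
6. p ∧ ¬q, u
7. p, u
8. ¬q, u
9. ¬□¬q, u
10. q, v
11. p ∧ ¬q, v
12. p, v
13. ¬q, v
Accessibility: uRu, uRv, vRu, vRv
Branch closes: q and ¬q both at v.
Every branch closes; the branch above is one of them.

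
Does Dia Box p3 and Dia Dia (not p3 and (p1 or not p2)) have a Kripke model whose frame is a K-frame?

1. Dia Box p3 and Dia Dia (not p3 and (p1 or not p2)), w0
2. Dia Box p3, w0
3. Dia Dia (not p3 and (p1 or not p2)), w0
4. Box p3, w1
5. Dia (not p3 and (p1 or not p2)), w2
6. not p3 and (p1 or not p2), w3
7. not p3, w3
8. p1 or not p2, w3
9. not p2, w3
Accessibility: w0Rw1, w0Rw2, w2Rw3

Satisfiable (open branch found)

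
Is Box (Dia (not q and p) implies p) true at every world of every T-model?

Invalid (countermodel exists)

Tableau for the negation not Box (Dia (not q and p) implies p):
1. not Box (Dia (not q and p) implies p), u
2. not (Dia (not q and p) implies p), v
3. Dia (not q and p), v
4. not p, v
5. not q and p, w
6. not q, w
7. p, w
Accessibility: uRu, uRv, vRv, vRw, wRw
The negation has an open branch (countermodel exists).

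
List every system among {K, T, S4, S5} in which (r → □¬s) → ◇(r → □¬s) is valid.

T, S4, S5

K-tableau for the negation ¬((r → □¬s) → ◇(r → □¬s)):
1. ¬((r → □¬s) → ◇(r → □¬s)), u
2. r → □¬s, u
3. ¬◇(r → □¬s), u
4. □¬s, u
Complete open branch: countermodel on a K-frame, so not valid in K.
T-tableau for the negation ¬((r → □¬s) → ◇(r → □¬s)):
1. ¬((r → □¬s) → ◇(r → □¬s)), u
2. r → □¬s, u
3. ¬◇(r → □¬s), u
4. ¬(r → □¬s), u
5. r, u
6. ¬□¬s, u
7. □¬s, u
8. ¬s, u
9. s, v
10. ¬(r → □¬s), v
11. r, v
12. ¬□¬s, v
13. ¬s, v
Accessibility: uRu, uRv, vRv
Branch closes: s and ¬s both at v.
Every branch closes (one shown): valid in T, hence also in S4, S5 (every theorem of T is a theorem of S4 and S5).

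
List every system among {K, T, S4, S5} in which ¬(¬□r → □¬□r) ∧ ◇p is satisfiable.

K, T, S4

S5-tableau for the formula:
1. ¬(¬□r → □¬□r) ∧ ◇p, w0
2. ¬(¬□r → □¬□r), w0   [∧-rule on 1]
3. ◇p, w0   [∧-rule on 1]
4. ¬□r, w0   [¬→-rule on 2]
5. ¬□¬□r, w0   [¬→-rule on 2]
6. p, w1   [◇-rule on 3: fresh world w1, w0Rw1]
7. ¬r, w2   [¬□-rule on 4: fresh world w2, w0Rw2]
8. □r, w3   [¬□-rule on 5: fresh world w3, w0Rw3]
9. r, w0   [□-rule on 8 via w3Rw0]
10. r, w1   [□-rule on 8 via w3Rw1]
11. r, w2   [□-rule on 8 via w3Rw2]
Accessibility: w0Rw0, w0Rw1, w0Rw2, w0Rw3, w1Rw0, w1Rw1, w1Rw2, w1Rw3, w2Rw0, w2Rw1, w2Rw2, w2Rw3, w3Rw0, w3Rw1, w3Rw2, w3Rw3
Branch closes: r and ¬r both at w2.
Every branch closes (one shown): unsatisfiable in S5.
S4-tableau for the formula:
1. ¬(¬□r → □¬□r) ∧ ◇p, w0
2. ¬(¬□r → □¬□r), w0   [∧-rule on 1]
3. ◇p, w0   [∧-rule on 1]
4. ¬□r, w0   [¬→-rule on 2]
5. ¬□¬□r, w0   [¬→-rule on 2]
6. p, w1   [◇-rule on 3: fresh world w1, w0Rw1]
7. ¬r, w2   [¬□-rule on 4: fresh world w2, w0Rw2]
8. □r, w3   [¬□-rule on 5: fresh world w3, w0Rw3]
9. r, w3   [□-rule on 8 via w3Rw3]
Accessibility: w0Rw0, w0Rw1, w0Rw2, w0Rw3, w1Rw1, w2Rw2, w3Rw3
Complete open branch: satisfiable in S4, hence also in K, T (this S4-model is also a K-model and a T-model).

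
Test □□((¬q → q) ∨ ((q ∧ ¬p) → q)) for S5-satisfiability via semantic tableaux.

Satisfiable (open branch found)

1. □□((¬q → q) ∨ ((q ∧ ¬p) → q)), 0
2. □((¬q → q) ∨ ((q ∧ ¬p) → q)), 0
3. (¬q → q) ∨ ((q ∧ ¬p) → q), 0
4. (q ∧ ¬p) → q, 0
5. q, 0
Accessibility: 0R0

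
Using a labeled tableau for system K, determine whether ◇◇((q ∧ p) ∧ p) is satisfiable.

Satisfiable

1. ◇◇((q ∧ p) ∧ p), u
2. ◇((q ∧ p) ∧ p), v
3. (q ∧ p) ∧ p, w
4. q ∧ p, w
5. p, w
6. q, w
Accessibility: uRv, vRw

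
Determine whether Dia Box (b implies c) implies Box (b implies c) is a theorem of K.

Invalid (countermodel exists)

Tableau for the negation not (Dia Box (b implies c) implies Box (b implies c)):
1. not (Dia Box (b implies c) implies Box (b implies c)), w0
2. Dia Box (b implies c), w0
3. not Box (b implies c), w0
4. Box (b implies c), w1
5. not (b implies c), w2
6. b, w2
7. not c, w2
Accessibility: w0Rw1, w0Rw2
The negation has an open branch (countermodel exists).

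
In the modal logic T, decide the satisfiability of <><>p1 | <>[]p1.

Yes, satisfiable

1. <><>p1 | <>[]p1, 0
2. <>[]p1, 0
3. []p1, 1
4. p1, 1
Accessibility: 0R0, 0R1, 1R1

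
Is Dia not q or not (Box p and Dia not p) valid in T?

Valid

Tableau for the negation not (Dia not q or not (Box p and Dia not p)):
1. not (Dia not q or not (Box p and Dia not p)), 0
2. not Dia not q, 0
3. Box p and Dia not p, 0
4. Box p, 0
5. Dia not p, 0
6. q, 0
7. p, 0
8. not p, 1
9. q, 1
10. p, 1
Accessibility: 0R0, 0R1, 1R1
Branch closes: p and not p both at 1.
Every branch of the negation's tableau closes; the branch above is one of them.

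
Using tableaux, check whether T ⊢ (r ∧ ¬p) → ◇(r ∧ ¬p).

Tableau for the negation ¬((r ∧ ¬p) → ◇(r ∧ ¬p)):
1. ¬((r ∧ ¬p) → ◇(r ∧ ¬p)), w0
2. r ∧ ¬p, w0
3. ¬◇(r ∧ ¬p), w0
4. r, w0
5. ¬p, w0
6. ¬(r ∧ ¬p), w0
7. p, w0
Accessibility: w0Rw0
Branch closes: p and ¬p both at w0.
Every branch of the negation's tableau closes; the branch above is one of them.

Valid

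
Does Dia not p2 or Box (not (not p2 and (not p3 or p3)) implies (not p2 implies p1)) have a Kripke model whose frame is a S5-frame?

Yes, satisfiable

1. Dia not p2 or Box (not (not p2 and (not p3 or p3)) implies (not p2 implies p1)), u
2. Box (not (not p2 and (not p3 or p3)) implies (not p2 implies p1)), u   [or-rule on 1 (branches; this branch)]
3. not (not p2 and (not p3 or p3)) implies (not p2 implies p1), u   [Box-rule on 2 via uRu]
4. not p2 implies p1, u   [implies-rule on 3 (branches; this branch)]
5. p1, u   [implies-rule on 4 (branches; this branch)]
Accessibility: uRu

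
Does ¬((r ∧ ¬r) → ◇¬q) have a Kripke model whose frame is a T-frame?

1. ¬((r ∧ ¬r) → ◇¬q), w0
2. r ∧ ¬r, w0   [¬→-rule on 1]
3. ¬◇¬q, w0   [¬→-rule on 1]
4. r, w0   [∧-rule on 2]
5. ¬r, w0   [∧-rule on 2]
Accessibility: w0Rw0
Branch closes: r and ¬r both at w0.
(One branch shown.) All branches close.

Unsatisfiable (every branch closes)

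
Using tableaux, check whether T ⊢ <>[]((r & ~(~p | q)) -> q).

Tableau for the negation ~<>[]((r & ~(~p | q)) -> q):
1. ~<>[]((r & ~(~p | q)) -> q), w0
2. ~[]((r & ~(~p | q)) -> q), w0   [~<>-rule on 1 via w0Rw0]
3. ~((r & ~(~p | q)) -> q), w1   [~[]-rule on 2: fresh world w1, w0Rw1]
4. r & ~(~p | q), w1   [~->-rule on 3]
5. ~q, w1   [~->-rule on 3]
6. r, w1   [&-rule on 4]
7. ~(~p | q), w1   [&-rule on 4]
8. p, w1   [~|-rule on 7]
9. ~[]((r & ~(~p | q)) -> q), w1   [~<>-rule on 1 via w0Rw1]
10. ~((r & ~(~p | q)) -> q), w2   [~[]-rule on 9: fresh world w2, w1Rw2]
11. r & ~(~p | q), w2   [~->-rule on 10]
12. ~q, w2   [~->-rule on 10]
13. r, w2   [&-rule on 11]
14. ~(~p | q), w2   [&-rule on 11]
15. p, w2   [~|-rule on 14]
Accessibility: w0Rw0, w0Rw1, w1Rw1, w1Rw2, w2Rw2
The negation has an open branch (countermodel exists).

No, not valid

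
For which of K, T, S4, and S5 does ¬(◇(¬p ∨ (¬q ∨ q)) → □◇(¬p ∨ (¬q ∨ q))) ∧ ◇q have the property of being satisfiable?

K

K-tableau for the formula:
1. ¬(◇(¬p ∨ (¬q ∨ q)) → □◇(¬p ∨ (¬q ∨ q))) ∧ ◇q, 0
2. ¬(◇(¬p ∨ (¬q ∨ q)) → □◇(¬p ∨ (¬q ∨ q))), 0
3. ◇q, 0
4. ◇(¬p ∨ (¬q ∨ q)), 0
5. ¬□◇(¬p ∨ (¬q ∨ q)), 0
6. q, 1
7. ¬p ∨ (¬q ∨ q), 2
8. ¬q ∨ q, 2
9. q, 2
10. ¬◇(¬p ∨ (¬q ∨ q)), 3
Accessibility: 0R1, 0R2, 0R3
Complete open branch: satisfiable in K.
T-tableau for the formula:
1. ¬(◇(¬p ∨ (¬q ∨ q)) → □◇(¬p ∨ (¬q ∨ q))) ∧ ◇q, 0
2. ¬(◇(¬p ∨ (¬q ∨ q)) → □◇(¬p ∨ (¬q ∨ q))), 0
3. ◇q, 0
4. ◇(¬p ∨ (¬q ∨ q)), 0
5. ¬□◇(¬p ∨ (¬q ∨ q)), 0
6. q, 1
7. ¬p ∨ (¬q ∨ q), 2
8. ¬q ∨ q, 2
9. q, 2
10. ¬◇(¬p ∨ (¬q ∨ q)), 3
11. ¬(¬p ∨ (¬q ∨ q)), 3
12. p, 3
13. ¬(¬q ∨ q), 3
14. q, 3
15. ¬q, 3
Accessibility: 0R0, 0R1, 0R2, 0R3, 1R1, 2R2, 3R3
Branch closes: q and ¬q both at 3.
Every branch closes (one shown): unsatisfiable in T, hence also in S4, S5 (every S4/S5-frame is a T-frame).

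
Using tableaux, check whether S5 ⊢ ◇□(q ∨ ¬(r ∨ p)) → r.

Not valid

Tableau for the negation ¬(◇□(q ∨ ¬(r ∨ p)) → r):
1. ¬(◇□(q ∨ ¬(r ∨ p)) → r), 0
2. ◇□(q ∨ ¬(r ∨ p)), 0
3. ¬r, 0
4. □(q ∨ ¬(r ∨ p)), 1
5. q ∨ ¬(r ∨ p), 0
6. q ∨ ¬(r ∨ p), 1
7. ¬(r ∨ p), 0
8. ¬p, 0
9. ¬(r ∨ p), 1
10. ¬r, 1
11. ¬p, 1
Accessibility: 0R0, 0R1, 1R0, 1R1
The negation has an open branch (countermodel exists).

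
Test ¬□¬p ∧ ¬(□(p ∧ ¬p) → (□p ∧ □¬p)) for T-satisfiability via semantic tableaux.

No, unsatisfiable

1. ¬□¬p ∧ ¬(□(p ∧ ¬p) → (□p ∧ □¬p)), w0
2. ¬□¬p, w0   [∧-rule on 1]
3. ¬(□(p ∧ ¬p) → (□p ∧ □¬p)), w0   [∧-rule on 1]
4. □(p ∧ ¬p), w0   [¬→-rule on 3]
5. ¬(□p ∧ □¬p), w0   [¬→-rule on 3]
6. p ∧ ¬p, w0   [□-rule on 4 via w0Rw0]
7. p, w0   [∧-rule on 6]
8. ¬p, w0   [∧-rule on 6]
Accessibility: w0Rw0
Branch closes: p and ¬p both at w0.
Every branch closes; the branch above is one of them.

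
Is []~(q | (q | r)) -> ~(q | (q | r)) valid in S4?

Tableau for the negation ~([]~(q | (q | r)) -> ~(q | (q | r))):
1. ~([]~(q | (q | r)) -> ~(q | (q | r))), w0
2. []~(q | (q | r)), w0
3. q | (q | r), w0
4. ~(q | (q | r)), w0
5. ~q, w0
6. ~(q | r), w0
7. ~r, w0
8. q | r, w0
9. r, w0
Accessibility: w0Rw0
Branch closes: r and ~r both at w0.
All branches of the negation close; one closing branch shown above.

Yes, valid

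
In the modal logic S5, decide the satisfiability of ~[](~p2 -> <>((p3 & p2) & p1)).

Satisfiable (open branch found)

1. ~[](~p2 -> <>((p3 & p2) & p1)), w0
2. ~(~p2 -> <>((p3 & p2) & p1)), w1
3. ~p2, w1
4. ~<>((p3 & p2) & p1), w1
5. ~((p3 & p2) & p1), w0
6. ~((p3 & p2) & p1), w1
7. ~p1, w0
8. ~p1, w1
Accessibility: w0Rw0, w0Rw1, w1Rw0, w1Rw1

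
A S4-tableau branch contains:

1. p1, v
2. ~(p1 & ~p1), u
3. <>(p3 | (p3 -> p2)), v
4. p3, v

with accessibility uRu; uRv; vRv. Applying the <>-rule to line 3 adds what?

a fresh world w with vRw, and p3 | (p3 -> p2) at w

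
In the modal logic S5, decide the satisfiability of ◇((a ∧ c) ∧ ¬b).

1. ◇((a ∧ c) ∧ ¬b), 0
2. (a ∧ c) ∧ ¬b, 1
3. a ∧ c, 1
4. ¬b, 1
5. a, 1
6. c, 1
Accessibility: 0R0, 0R1, 1R0, 1R1

Satisfiable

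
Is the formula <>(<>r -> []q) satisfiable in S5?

Yes, satisfiable

1. <>(<>r -> []q), 0
2. <>r -> []q, 1
3. []q, 1
4. q, 0
5. q, 1
Accessibility: 0R0, 0R1, 1R0, 1R1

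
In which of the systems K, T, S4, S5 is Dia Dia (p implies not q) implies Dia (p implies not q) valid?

S4-tableau for the negation not (Dia Dia (p implies not q) implies Dia (p implies not q)):
1. not (Dia Dia (p implies not q) implies Dia (p implies not q)), w0
2. Dia Dia (p implies not q), w0
3. not Dia (p implies not q), w0
4. not (p implies not q), w0
5. p, w0
6. q, w0
7. Dia (p implies not q), w1
8. not (p implies not q), w1
9. p, w1
10. q, w1
11. p implies not q, w2
12. not (p implies not q), w2
13. p, w2
14. q, w2
15. not q, w2
Accessibility: w0Rw0, w0Rw1, w0Rw2, w1Rw1, w1Rw2, w2Rw2
Branch closes: q and not q both at w2.
Every branch closes (one shown): valid in S4, hence also in S5 (every theorem of S4 is a theorem of S5).
T-tableau for the negation not (Dia Dia (p implies not q) implies Dia (p implies not q)):
1. not (Dia Dia (p implies not q) implies Dia (p implies not q)), w0
2. Dia Dia (p implies not q), w0
3. not Dia (p implies not q), w0
4. not (p implies not q), w0
5. p, w0
6. q, w0
7. Dia (p implies not q), w1
8. not (p implies not q), w1
9. p, w1
10. q, w1
11. p implies not q, w2
12. not q, w2
Accessibility: w0Rw0, w0Rw1, w1Rw1, w1Rw2, w2Rw2
Complete open branch: countermodel on a T-frame, so not valid in T, nor in K (the same frame is also a K-frame).

S4, S5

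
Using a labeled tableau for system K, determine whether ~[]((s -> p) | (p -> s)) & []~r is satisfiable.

1. ~[]((s -> p) | (p -> s)) & []~r, u
2. ~[]((s -> p) | (p -> s)), u
3. []~r, u
4. ~((s -> p) | (p -> s)), v
5. ~(s -> p), v
6. ~(p -> s), v
7. s, v
8. ~p, v
9. p, v
10. ~s, v
Accessibility: uRv
Branch closes: p and ~p both at v.
(One branch shown.) All branches close.

Unsatisfiable (every branch closes)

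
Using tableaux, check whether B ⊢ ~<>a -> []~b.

Tableau for the negation ~(~<>a -> []~b):
1. ~(~<>a -> []~b), u
2. ~<>a, u
3. ~[]~b, u
4. ~a, u
5. b, v
6. ~a, v
Accessibility: uRu, uRv, vRu, vRv
The negation has an open branch (countermodel exists).

Invalid (countermodel exists)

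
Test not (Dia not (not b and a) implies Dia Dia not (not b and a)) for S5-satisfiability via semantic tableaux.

No, unsatisfiable

1. not (Dia not (not b and a) implies Dia Dia not (not b and a)), 0
2. Dia not (not b and a), 0
3. not Dia Dia not (not b and a), 0
4. not Dia not (not b and a), 0
5. not b and a, 0
6. not b, 0
7. a, 0
8. not (not b and a), 1
9. not Dia not (not b and a), 1
10. not b and a, 1
11. not b, 1
12. a, 1
13. not a, 1
Accessibility: 0R0, 0R1, 1R0, 1R1
Branch closes: a and not a both at 1.
(One branch shown.) All branches close.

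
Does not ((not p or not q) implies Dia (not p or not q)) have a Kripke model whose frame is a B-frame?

Unsatisfiable (every branch closes)

1. not ((not p or not q) implies Dia (not p or not q)), u
2. not p or not q, u
3. not Dia (not p or not q), u
4. not (not p or not q), u
5. p, u
6. q, u
7. not q, u
Accessibility: uRu
Branch closes: q and not q both at u.
(One branch shown.) All branches close.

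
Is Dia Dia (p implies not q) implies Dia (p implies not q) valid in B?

Invalid (countermodel exists)

Tableau for the negation not (Dia Dia (p implies not q) implies Dia (p implies not q)):
1. not (Dia Dia (p implies not q) implies Dia (p implies not q)), u
2. Dia Dia (p implies not q), u
3. not Dia (p implies not q), u
4. not (p implies not q), u
5. p, u
6. q, u
7. Dia (p implies not q), v
8. not (p implies not q), v
9. p, v
10. q, v
11. p implies not q, w
12. not q, w
Accessibility: uRu, uRv, vRu, vRv, vRw, wRv, wRw
The negation has an open branch (countermodel exists).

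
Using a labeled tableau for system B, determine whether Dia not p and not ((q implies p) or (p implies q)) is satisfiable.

1. Dia not p and not ((q implies p) or (p implies q)), w0
2. Dia not p, w0   [and-rule on 1]
3. not ((q implies p) or (p implies q)), w0   [and-rule on 1]
4. not (q implies p), w0   [neg-or-rule on 3]
5. not (p implies q), w0   [neg-or-rule on 3]
6. q, w0   [neg-implies-rule on 4]
7. not p, w0   [neg-implies-rule on 4]
8. p, w0   [neg-implies-rule on 5]
9. not q, w0   [neg-implies-rule on 5]
Accessibility: w0Rw0
Branch closes: p and not p both at w0.
All branches of the tableau close; one closing branch shown above.

No, unsatisfiable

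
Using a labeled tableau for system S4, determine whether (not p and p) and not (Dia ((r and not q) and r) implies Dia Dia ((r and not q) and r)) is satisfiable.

No, unsatisfiable

1. (not p and p) and not (Dia ((r and not q) and r) implies Dia Dia ((r and not q) and r)), 0
2. not p and p, 0   [and-rule on 1]
3. not (Dia ((r and not q) and r) implies Dia Dia ((r and not q) and r)), 0   [and-rule on 1]
4. not p, 0   [and-rule on 2]
5. p, 0   [and-rule on 2]
Accessibility: 0R0
Branch closes: p and not p both at 0.
Every branch closes; the branch above is one of them.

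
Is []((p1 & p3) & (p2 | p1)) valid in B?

No, not valid

Tableau for the negation ~[]((p1 & p3) & (p2 | p1)):
1. ~[]((p1 & p3) & (p2 | p1)), w0
2. ~((p1 & p3) & (p2 | p1)), w1
3. ~(p2 | p1), w1
4. ~p2, w1
5. ~p1, w1
Accessibility: w0Rw0, w0Rw1, w1Rw0, w1Rw1
The negation has an open branch (countermodel exists).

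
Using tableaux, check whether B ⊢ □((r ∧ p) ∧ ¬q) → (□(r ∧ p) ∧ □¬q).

Yes, valid

Tableau for the negation ¬(□((r ∧ p) ∧ ¬q) → (□(r ∧ p) ∧ □¬q)):
1. ¬(□((r ∧ p) ∧ ¬q) → (□(r ∧ p) ∧ □¬q)), u
2. □((r ∧ p) ∧ ¬q), u   [¬→-rule on 1]
3. ¬(□(r ∧ p) ∧ □¬q), u   [¬→-rule on 1]
4. (r ∧ p) ∧ ¬q, u   [□-rule on 2 via uRu]
5. r ∧ p, u   [∧-rule on 4]
6. ¬q, u   [∧-rule on 4]
7. r, u   [∧-rule on 5]
8. p, u   [∧-rule on 5]
9. ¬□(r ∧ p), u   [¬∧-rule on 3 (branches; this branch)]
10. ¬(r ∧ p), v   [¬□-rule on 9: fresh world v, uRv]
11. (r ∧ p) ∧ ¬q, v   [□-rule on 2 via uRv]
12. r ∧ p, v   [∧-rule on 11]
13. ¬q, v   [∧-rule on 11]
14. r, v   [∧-rule on 12]
15. p, v   [∧-rule on 12]
16. ¬p, v   [¬∧-rule on 10 (branches; this branch)]
Accessibility: uRu, uRv, vRu, vRv
Branch closes: p and ¬p both at v.
Every branch of the negation's tableau closes; the branch above is one of them.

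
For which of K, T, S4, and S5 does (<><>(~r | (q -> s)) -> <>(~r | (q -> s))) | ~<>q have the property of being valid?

S4-tableau for the negation ~((<><>(~r | (q -> s)) -> <>(~r | (q -> s))) | ~<>q):
1. ~((<><>(~r | (q -> s)) -> <>(~r | (q -> s))) | ~<>q), u
2. ~(<><>(~r | (q -> s)) -> <>(~r | (q -> s))), u   [~|-rule on 1]
3. <>q, u   [~|-rule on 1]
4. <><>(~r | (q -> s)), u   [~->-rule on 2]
5. ~<>(~r | (q -> s)), u   [~->-rule on 2]
6. ~(~r | (q -> s)), u   [~<>-rule on 5 via uRu]
7. r, u   [~|-rule on 6]
8. ~(q -> s), u   [~|-rule on 6]
9. q, u   [~->-rule on 8]
10. ~s, u   [~->-rule on 8]
11. q, v   [<>-rule on 3: fresh world v, uRv]
12. ~(~r | (q -> s)), v   [~<>-rule on 5 via uRv]
13. r, v   [~|-rule on 12]
14. ~(q -> s), v   [~|-rule on 12]
15. ~s, v   [~->-rule on 14]
16. <>(~r | (q -> s)), w   [<>-rule on 4: fresh world w, uRw]
17. ~(~r | (q -> s)), w   [~<>-rule on 5 via uRw]
18. r, w   [~|-rule on 17]
19. ~(q -> s), w   [~|-rule on 17]
20. q, w   [~->-rule on 19]
21. ~s, w   [~->-rule on 19]
22. ~r | (q -> s), x   [<>-rule on 16: fresh world x, wRx]
23. ~(~r | (q -> s)), x   [~<>-rule on 5 via uRx]
24. r, x   [~|-rule on 23]
25. ~(q -> s), x   [~|-rule on 23]
26. q, x   [~->-rule on 25]
27. ~s, x   [~->-rule on 25]
28. q -> s, x   [|-rule on 22 (branches; this branch)]
29. s, x   [->-rule on 28 (branches; this branch)]
Accessibility: uRu, uRv, uRw, uRx, vRv, wRw, wRx, xRx
Branch closes: s and ~s both at x.
Every branch closes (one shown): valid in S4, hence also in S5 (every theorem of S4 is a theorem of S5).
T-tableau for the negation ~((<><>(~r | (q -> s)) -> <>(~r | (q -> s))) | ~<>q):
1. ~((<><>(~r | (q -> s)) -> <>(~r | (q -> s))) | ~<>q), u
2. ~(<><>(~r | (q -> s)) -> <>(~r | (q -> s))), u   [~|-rule on 1]
3. <>q, u   [~|-rule on 1]
4. <><>(~r | (q -> s)), u   [~->-rule on 2]
5. ~<>(~r | (q -> s)), u   [~->-rule on 2]
6. ~(~r | (q -> s)), u   [~<>-rule on 5 via uRu]
7. r, u   [~|-rule on 6]
8. ~(q -> s), u   [~|-rule on 6]
9. q, u   [~->-rule on 8]
10. ~s, u   [~->-rule on 8]
11. q, v   [<>-rule on 3: fresh world v, uRv]
12. ~(~r | (q -> s)), v   [~<>-rule on 5 via uRv]
13. r, v   [~|-rule on 12]
14. ~(q -> s), v   [~|-rule on 12]
15. ~s, v   [~->-rule on 14]
16. <>(~r | (q -> s)), w   [<>-rule on 4: fresh world w, uRw]
17. ~(~r | (q -> s)), w   [~<>-rule on 5 via uRw]
18. r, w   [~|-rule on 17]
19. ~(q -> s), w   [~|-rule on 17]
20. q, w   [~->-rule on 19]
21. ~s, w   [~->-rule on 19]
22. ~r | (q -> s), x   [<>-rule on 16: fresh world x, wRx]
23. q -> s, x   [|-rule on 22 (branches; this branch)]
24. s, x   [->-rule on 23 (branches; this branch)]
Accessibility: uRu, uRv, uRw, vRv, wRw, wRx, xRx
Complete open branch: countermodel on a T-frame, so not valid in T, nor in K (the same frame is also a K-frame).

S4, S5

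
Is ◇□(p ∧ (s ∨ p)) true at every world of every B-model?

Tableau for the negation ¬◇□(p ∧ (s ∨ p)):
1. ¬◇□(p ∧ (s ∨ p)), w0
2. ¬□(p ∧ (s ∨ p)), w0   [¬◇-rule on 1 via w0Rw0]
3. ¬(p ∧ (s ∨ p)), w1   [¬□-rule on 2: fresh world w1, w0Rw1]
4. ¬□(p ∧ (s ∨ p)), w1   [¬◇-rule on 1 via w0Rw1]
5. ¬(s ∨ p), w1   [¬∧-rule on 3 (branches; this branch)]
6. ¬s, w1   [¬∨-rule on 5]
7. ¬p, w1   [¬∨-rule on 5]
8. ¬(p ∧ (s ∨ p)), w2   [¬□-rule on 4: fresh world w2, w1Rw2]
9. ¬(s ∨ p), w2   [¬∧-rule on 8 (branches; this branch)]
10. ¬s, w2   [¬∨-rule on 9]
11. ¬p, w2   [¬∨-rule on 9]
Accessibility: w0Rw0, w0Rw1, w1Rw0, w1Rw1, w1Rw2, w2Rw1, w2Rw2
The negation has an open branch (countermodel exists).

No, not valid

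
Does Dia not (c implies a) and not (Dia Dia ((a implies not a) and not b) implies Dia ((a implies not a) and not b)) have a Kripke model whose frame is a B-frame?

1. Dia not (c implies a) and not (Dia Dia ((a implies not a) and not b) implies Dia ((a implies not a) and not b)), 0
2. Dia not (c implies a), 0
3. not (Dia Dia ((a implies not a) and not b) implies Dia ((a implies not a) and not b)), 0
4. Dia Dia ((a implies not a) and not b), 0
5. not Dia ((a implies not a) and not b), 0
6. not ((a implies not a) and not b), 0
7. b, 0
8. not (c implies a), 1
9. c, 1
10. not a, 1
11. not ((a implies not a) and not b), 1
12. b, 1
13. Dia ((a implies not a) and not b), 2
14. not ((a implies not a) and not b), 2
15. b, 2
16. (a implies not a) and not b, 3
17. a implies not a, 3
18. not b, 3
19. not a, 3
Accessibility: 0R0, 0R1, 0R2, 1R0, 1R1, 2R0, 2R2, 2R3, 3R2, 3R3

Satisfiable (open branch found)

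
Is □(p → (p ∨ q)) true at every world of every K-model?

Tableau for the negation ¬□(p → (p ∨ q)):
1. ¬□(p → (p ∨ q)), u
2. ¬(p → (p ∨ q)), v
3. p, v
4. ¬(p ∨ q), v
5. ¬p, v
6. ¬q, v
Accessibility: uRv
Branch closes: p and ¬p both at v.
Every branch of the negation's tableau closes; the branch above is one of them.

Valid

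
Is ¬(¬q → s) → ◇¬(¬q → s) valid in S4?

Tableau for the negation ¬(¬(¬q → s) → ◇¬(¬q → s)):
1. ¬(¬(¬q → s) → ◇¬(¬q → s)), 0
2. ¬(¬q → s), 0
3. ¬◇¬(¬q → s), 0
4. ¬q, 0
5. ¬s, 0
6. ¬q → s, 0
7. s, 0
Accessibility: 0R0
Branch closes: s and ¬s both at 0.
Every branch of the negation's tableau closes; the branch above is one of them.

Valid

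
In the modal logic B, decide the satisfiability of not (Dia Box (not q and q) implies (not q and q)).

1. not (Dia Box (not q and q) implies (not q and q)), u
2. Dia Box (not q and q), u   [neg-implies-rule on 1]
3. not (not q and q), u   [neg-implies-rule on 1]
4. not q, u   [neg-and-rule on 3 (branches; this branch)]
5. Box (not q and q), v   [Dia-rule on 2: fresh world v, uRv]
6. not q and q, u   [Box-rule on 5 via vRu]
7. q, u   [and-rule on 6]
Accessibility: uRu, uRv, vRu, vRv
Branch closes: q and not q both at u.
(One branch shown.) All branches close.

Unsatisfiable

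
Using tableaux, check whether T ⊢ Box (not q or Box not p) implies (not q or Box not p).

Valid

Tableau for the negation not (Box (not q or Box not p) implies (not q or Box not p)):
1. not (Box (not q or Box not p) implies (not q or Box not p)), 0
2. Box (not q or Box not p), 0
3. not (not q or Box not p), 0
4. q, 0
5. not Box not p, 0
6. not q or Box not p, 0
7. Box not p, 0
8. not p, 0
9. p, 1
10. not q or Box not p, 1
11. not p, 1
Accessibility: 0R0, 0R1, 1R1
Branch closes: p and not p both at 1.
Every branch of the negation's tableau closes; the branch above is one of them.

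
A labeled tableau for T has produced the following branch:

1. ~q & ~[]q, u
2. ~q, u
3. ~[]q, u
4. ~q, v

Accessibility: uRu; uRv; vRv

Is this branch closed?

No world carries both an atom and its negation.

Open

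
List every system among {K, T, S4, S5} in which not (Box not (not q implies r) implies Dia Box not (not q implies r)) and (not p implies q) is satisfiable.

K-tableau for the formula:
1. not (Box not (not q implies r) implies Dia Box not (not q implies r)) and (not p implies q), u
2. not (Box not (not q implies r) implies Dia Box not (not q implies r)), u
3. not p implies q, u
4. Box not (not q implies r), u
5. not Dia Box not (not q implies r), u
6. q, u
Complete open branch: satisfiable in K.
T-tableau for the formula:
1. not (Box not (not q implies r) implies Dia Box not (not q implies r)) and (not p implies q), u
2. not (Box not (not q implies r) implies Dia Box not (not q implies r)), u
3. not p implies q, u
4. Box not (not q implies r), u
5. not Dia Box not (not q implies r), u
6. not (not q implies r), u
7. not q, u
8. not r, u
9. not Box not (not q implies r), u
10. p, u
11. not q implies r, v
12. not (not q implies r), v
13. not q, v
14. not r, v
15. not Box not (not q implies r), v
16. r, v
Accessibility: uRu, uRv, vRv
Branch closes: r and not r both at v.
Every branch closes (one shown): unsatisfiable in T, hence also in S4, S5 (every S4/S5-frame is a T-frame).

K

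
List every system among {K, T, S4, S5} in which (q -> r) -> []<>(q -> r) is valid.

S4-tableau for the negation ~((q -> r) -> []<>(q -> r)):
1. ~((q -> r) -> []<>(q -> r)), u
2. q -> r, u
3. ~[]<>(q -> r), u
4. r, u
5. ~<>(q -> r), v
6. ~(q -> r), v
7. q, v
8. ~r, v
Accessibility: uRu, uRv, vRv
Complete open branch: countermodel on an S4-frame, so not valid in S4, nor in K, T (the same frame is also a K-frame and a T-frame).
S5-tableau for the negation ~((q -> r) -> []<>(q -> r)):
1. ~((q -> r) -> []<>(q -> r)), u
2. q -> r, u
3. ~[]<>(q -> r), u
4. r, u
5. ~<>(q -> r), v
6. ~(q -> r), u
7. q, u
8. ~r, u
Accessibility: uRu, uRv, vRu, vRv
Branch closes: r and ~r both at u.
Every branch closes (one shown): valid in S5.

S5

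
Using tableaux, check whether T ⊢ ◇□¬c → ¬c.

Invalid (countermodel exists)

Tableau for the negation ¬(◇□¬c → ¬c):
1. ¬(◇□¬c → ¬c), w0
2. ◇□¬c, w0   [¬→-rule on 1]
3. c, w0   [¬→-rule on 1]
4. □¬c, w1   [◇-rule on 2: fresh world w1, w0Rw1]
5. ¬c, w1   [□-rule on 4 via w1Rw1]
Accessibility: w0Rw0, w0Rw1, w1Rw1
The negation has an open branch (countermodel exists).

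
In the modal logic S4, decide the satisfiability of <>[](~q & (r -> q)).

Satisfiable (open branch found)

1. <>[](~q & (r -> q)), u
2. [](~q & (r -> q)), v
3. ~q & (r -> q), v
4. ~q, v
5. r -> q, v
6. ~r, v
Accessibility: uRu, uRv, vRv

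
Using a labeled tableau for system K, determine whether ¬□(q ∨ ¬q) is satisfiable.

Unsatisfiable

1. ¬□(q ∨ ¬q), u
2. ¬(q ∨ ¬q), v
3. ¬q, v
4. q, v
Accessibility: uRv
Branch closes: q and ¬q both at v.
(One branch shown.) All branches close.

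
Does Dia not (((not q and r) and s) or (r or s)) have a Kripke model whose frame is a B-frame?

Yes, satisfiable

1. Dia not (((not q and r) and s) or (r or s)), w0
2. not (((not q and r) and s) or (r or s)), w1
3. not ((not q and r) and s), w1
4. not (r or s), w1
5. not r, w1
6. not s, w1
Accessibility: w0Rw0, w0Rw1, w1Rw0, w1Rw1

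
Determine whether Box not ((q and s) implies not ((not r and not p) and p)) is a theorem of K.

Tableau for the negation not Box not ((q and s) implies not ((not r and not p) and p)):
1. not Box not ((q and s) implies not ((not r and not p) and p)), 0
2. (q and s) implies not ((not r and not p) and p), 1
3. not ((not r and not p) and p), 1
4. not p, 1
Accessibility: 0R1
The negation has an open branch (countermodel exists).

Invalid (countermodel exists)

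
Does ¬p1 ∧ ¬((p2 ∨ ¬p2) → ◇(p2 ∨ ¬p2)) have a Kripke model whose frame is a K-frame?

Satisfiable

1. ¬p1 ∧ ¬((p2 ∨ ¬p2) → ◇(p2 ∨ ¬p2)), 0
2. ¬p1, 0
3. ¬((p2 ∨ ¬p2) → ◇(p2 ∨ ¬p2)), 0
4. p2 ∨ ¬p2, 0
5. ¬◇(p2 ∨ ¬p2), 0
6. ¬p2, 0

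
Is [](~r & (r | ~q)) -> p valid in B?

No, not valid

Tableau for the negation ~([](~r & (r | ~q)) -> p):
1. ~([](~r & (r | ~q)) -> p), 0
2. [](~r & (r | ~q)), 0   [~->-rule on 1]
3. ~p, 0   [~->-rule on 1]
4. ~r & (r | ~q), 0   [[]-rule on 2 via 0R0]
5. ~r, 0   [&-rule on 4]
6. r | ~q, 0   [&-rule on 4]
7. ~q, 0   [|-rule on 6 (branches; this branch)]
Accessibility: 0R0
The negation has an open branch (countermodel exists).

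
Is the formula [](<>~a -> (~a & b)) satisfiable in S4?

Satisfiable (open branch found)

1. [](<>~a -> (~a & b)), u
2. <>~a -> (~a & b), u
3. ~a & b, u
4. ~a, u
5. b, u
Accessibility: uRu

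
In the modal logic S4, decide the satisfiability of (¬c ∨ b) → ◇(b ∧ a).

1. (¬c ∨ b) → ◇(b ∧ a), w0
2. ◇(b ∧ a), w0
3. b ∧ a, w1
4. b, w1
5. a, w1
Accessibility: w0Rw0, w0Rw1, w1Rw1

Yes, satisfiable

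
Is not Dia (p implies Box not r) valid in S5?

Tableau for the negation Dia (p implies Box not r):
1. Dia (p implies Box not r), w0
2. p implies Box not r, w1   [Dia-rule on 1: fresh world w1, w0Rw1]
3. Box not r, w1   [implies-rule on 2 (branches; this branch)]
4. not r, w0   [Box-rule on 3 via w1Rw0]
5. not r, w1   [Box-rule on 3 via w1Rw1]
Accessibility: w0Rw0, w0Rw1, w1Rw0, w1Rw1
The negation has an open branch (countermodel exists).

Invalid (countermodel exists)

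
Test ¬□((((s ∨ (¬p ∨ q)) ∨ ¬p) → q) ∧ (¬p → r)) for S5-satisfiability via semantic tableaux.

Satisfiable (open branch found)

1. ¬□((((s ∨ (¬p ∨ q)) ∨ ¬p) → q) ∧ (¬p → r)), w0
2. ¬((((s ∨ (¬p ∨ q)) ∨ ¬p) → q) ∧ (¬p → r)), w1   [¬□-rule on 1: fresh world w1, w0Rw1]
3. ¬(¬p → r), w1   [¬∧-rule on 2 (branches; this branch)]
4. ¬p, w1   [¬→-rule on 3]
5. ¬r, w1   [¬→-rule on 3]
Accessibility: w0Rw0, w0Rw1, w1Rw0, w1Rw1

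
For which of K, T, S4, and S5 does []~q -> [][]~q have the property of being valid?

S4, S5

T-tableau for the negation ~([]~q -> [][]~q):
1. ~([]~q -> [][]~q), w0
2. []~q, w0
3. ~[][]~q, w0
4. ~q, w0
5. ~[]~q, w1
6. ~q, w1
7. q, w2
Accessibility: w0Rw0, w0Rw1, w1Rw1, w1Rw2, w2Rw2
Complete open branch: countermodel on a T-frame, so not valid in T, nor in K (the same frame is also a K-frame).
S4-tableau for the negation ~([]~q -> [][]~q):
1. ~([]~q -> [][]~q), w0
2. []~q, w0
3. ~[][]~q, w0
4. ~q, w0
5. ~[]~q, w1
6. ~q, w1
7. q, w2
8. ~q, w2
Accessibility: w0Rw0, w0Rw1, w0Rw2, w1Rw1, w1Rw2, w2Rw2
Branch closes: q and ~q both at w2.
Every branch closes (one shown): valid in S4, hence also in S5 (every theorem of S4 is a theorem of S5).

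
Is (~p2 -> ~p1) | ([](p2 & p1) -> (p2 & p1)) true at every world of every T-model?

Tableau for the negation ~((~p2 -> ~p1) | ([](p2 & p1) -> (p2 & p1))):
1. ~((~p2 -> ~p1) | ([](p2 & p1) -> (p2 & p1))), w0
2. ~(~p2 -> ~p1), w0   [~|-rule on 1]
3. ~([](p2 & p1) -> (p2 & p1)), w0   [~|-rule on 1]
4. ~p2, w0   [~->-rule on 2]
5. p1, w0   [~->-rule on 2]
6. [](p2 & p1), w0   [~->-rule on 3]
7. ~(p2 & p1), w0   [~->-rule on 3]
8. p2 & p1, w0   [[]-rule on 6 via w0Rw0]
9. p2, w0   [&-rule on 8]
Accessibility: w0Rw0
Branch closes: p2 and ~p2 both at w0.
All branches of the negation close; one closing branch shown above.

Yes, valid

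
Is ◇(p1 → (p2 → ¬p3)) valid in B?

Not valid

Tableau for the negation ¬◇(p1 → (p2 → ¬p3)):
1. ¬◇(p1 → (p2 → ¬p3)), w0
2. ¬(p1 → (p2 → ¬p3)), w0   [¬◇-rule on 1 via w0Rw0]
3. p1, w0   [¬→-rule on 2]
4. ¬(p2 → ¬p3), w0   [¬→-rule on 2]
5. p2, w0   [¬→-rule on 4]
6. p3, w0   [¬→-rule on 4]
Accessibility: w0Rw0
The negation has an open branch (countermodel exists).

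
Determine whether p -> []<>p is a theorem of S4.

Invalid (countermodel exists)

Tableau for the negation ~(p -> []<>p):
1. ~(p -> []<>p), w0
2. p, w0
3. ~[]<>p, w0
4. ~<>p, w1
5. ~p, w1
Accessibility: w0Rw0, w0Rw1, w1Rw1
The negation has an open branch (countermodel exists).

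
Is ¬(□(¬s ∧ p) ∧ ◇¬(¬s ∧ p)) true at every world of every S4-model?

Tableau for the negation □(¬s ∧ p) ∧ ◇¬(¬s ∧ p):
1. □(¬s ∧ p) ∧ ◇¬(¬s ∧ p), 0
2. □(¬s ∧ p), 0   [∧-rule on 1]
3. ◇¬(¬s ∧ p), 0   [∧-rule on 1]
4. ¬s ∧ p, 0   [□-rule on 2 via 0R0]
5. ¬s, 0   [∧-rule on 4]
6. p, 0   [∧-rule on 4]
7. ¬(¬s ∧ p), 1   [◇-rule on 3: fresh world 1, 0R1]
8. ¬s ∧ p, 1   [□-rule on 2 via 0R1]
9. ¬s, 1   [∧-rule on 8]
10. p, 1   [∧-rule on 8]
11. ¬p, 1   [¬∧-rule on 7 (branches; this branch)]
Accessibility: 0R0, 0R1, 1R1
Branch closes: p and ¬p both at 1.
Every branch of the negation's tableau closes; the branch above is one of them.

Valid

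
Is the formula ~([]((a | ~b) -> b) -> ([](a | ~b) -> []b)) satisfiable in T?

1. ~([]((a | ~b) -> b) -> ([](a | ~b) -> []b)), 0
2. []((a | ~b) -> b), 0   [~->-rule on 1]
3. ~([](a | ~b) -> []b), 0   [~->-rule on 1]
4. [](a | ~b), 0   [~->-rule on 3]
5. ~[]b, 0   [~->-rule on 3]
6. (a | ~b) -> b, 0   [[]-rule on 2 via 0R0]
7. a | ~b, 0   [[]-rule on 4 via 0R0]
8. b, 0   [->-rule on 6 (branches; this branch)]
9. a, 0   [|-rule on 7 (branches; this branch)]
10. ~b, 1   [~[]-rule on 5: fresh world 1, 0R1]
11. (a | ~b) -> b, 1   [[]-rule on 2 via 0R1]
12. a | ~b, 1   [[]-rule on 4 via 0R1]
13. ~(a | ~b), 1   [->-rule on 11 (branches; this branch)]
14. ~a, 1   [~|-rule on 13]
15. b, 1   [~|-rule on 13]
Accessibility: 0R0, 0R1, 1R1
Branch closes: b and ~b both at 1.
All branches of the tableau close; one closing branch shown above.

Unsatisfiable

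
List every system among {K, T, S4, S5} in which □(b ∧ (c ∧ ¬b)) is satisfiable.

K-tableau for the formula:
1. □(b ∧ (c ∧ ¬b)), u
Complete open branch: satisfiable in K.
T-tableau for the formula:
1. □(b ∧ (c ∧ ¬b)), u
2. b ∧ (c ∧ ¬b), u
3. b, u
4. c ∧ ¬b, u
5. c, u
6. ¬b, u
Accessibility: uRu
Branch closes: b and ¬b both at u.
Every branch closes (one shown): unsatisfiable in T, hence also in S4, S5 (every S4/S5-frame is a T-frame).

K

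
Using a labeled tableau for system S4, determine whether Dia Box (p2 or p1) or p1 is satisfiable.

1. Dia Box (p2 or p1) or p1, 0
2. p1, 0   [or-rule on 1 (branches; this branch)]
Accessibility: 0R0

Satisfiable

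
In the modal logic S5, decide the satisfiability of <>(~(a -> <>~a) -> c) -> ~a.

Satisfiable (open branch found)

1. <>(~(a -> <>~a) -> c) -> ~a, u
2. ~a, u
Accessibility: uRu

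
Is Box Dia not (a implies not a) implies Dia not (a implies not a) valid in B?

Tableau for the negation not (Box Dia not (a implies not a) implies Dia not (a implies not a)):
1. not (Box Dia not (a implies not a) implies Dia not (a implies not a)), 0
2. Box Dia not (a implies not a), 0   [neg-implies-rule on 1]
3. not Dia not (a implies not a), 0   [neg-implies-rule on 1]
4. Dia not (a implies not a), 0   [Box-rule on 2 via 0R0]
5. a implies not a, 0   [neg-Dia-rule on 3 via 0R0]
6. not a, 0   [implies-rule on 5 (branches; this branch)]
7. not (a implies not a), 1   [Dia-rule on 4: fresh world 1, 0R1]
8. a, 1   [neg-implies-rule on 7]
9. Dia not (a implies not a), 1   [Box-rule on 2 via 0R1]
10. a implies not a, 1   [neg-Dia-rule on 3 via 0R1]
11. not a, 1   [implies-rule on 10 (branches; this branch)]
Accessibility: 0R0, 0R1, 1R0, 1R1
Branch closes: a and not a both at 1.
Every branch of the negation's tableau closes; the branch above is one of them.

Valid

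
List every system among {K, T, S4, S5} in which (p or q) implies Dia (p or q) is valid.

T, S4, S5

T-tableau for the negation not ((p or q) implies Dia (p or q)):
1. not ((p or q) implies Dia (p or q)), u
2. p or q, u   [neg-implies-rule on 1]
3. not Dia (p or q), u   [neg-implies-rule on 1]
4. not (p or q), u   [neg-Dia-rule on 3 via uRu]
5. not p, u   [neg-or-rule on 4]
6. not q, u   [neg-or-rule on 4]
7. q, u   [or-rule on 2 (branches; this branch)]
Accessibility: uRu
Branch closes: q and not q both at u.
Every branch closes (one shown): valid in T, hence also in S4, S5 (every theorem of T is a theorem of S4 and S5).
K-tableau for the negation not ((p or q) implies Dia (p or q)):
1. not ((p or q) implies Dia (p or q)), u
2. p or q, u   [neg-implies-rule on 1]
3. not Dia (p or q), u   [neg-implies-rule on 1]
4. q, u   [or-rule on 2 (branches; this branch)]
Complete open branch: countermodel on a K-frame, so not valid in K.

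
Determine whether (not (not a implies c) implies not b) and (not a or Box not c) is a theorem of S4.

Tableau for the negation not ((not (not a implies c) implies not b) and (not a or Box not c)):
1. not ((not (not a implies c) implies not b) and (not a or Box not c)), w0
2. not (not a or Box not c), w0
3. a, w0
4. not Box not c, w0
5. c, w1
Accessibility: w0Rw0, w0Rw1, w1Rw1
The negation has an open branch (countermodel exists).

Invalid (countermodel exists)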